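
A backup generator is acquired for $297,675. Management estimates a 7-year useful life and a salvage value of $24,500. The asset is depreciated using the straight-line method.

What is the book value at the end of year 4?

Depreciable base = $297,675 − $24,500 = $273,175.
Annual expense = $273,175 / 7 = $39,025.
End of year 1: book value $258,650.
End of year 2: book value $219,625.
End of year 3: book value $180,600.
End of year 4: book value $141,575.

$141,575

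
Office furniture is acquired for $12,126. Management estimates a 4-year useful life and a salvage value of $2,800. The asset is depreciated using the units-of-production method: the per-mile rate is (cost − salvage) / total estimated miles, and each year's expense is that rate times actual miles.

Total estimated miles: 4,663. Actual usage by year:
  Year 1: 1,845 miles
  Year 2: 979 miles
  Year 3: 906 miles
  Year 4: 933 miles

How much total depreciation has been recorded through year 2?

$5,648

Depreciable base = $12,126 − $2,800 = $9,326.
Rate = $9,326 / 4,663 miles = $2 per mile.
Year 1: 1,845 × $2 = $3,690. Book value $8,436.
Year 2: 979 × $2 = $1,958. Book value $6,478.
Accumulated through year 2 = $12,126 − $6,478 = $5,648.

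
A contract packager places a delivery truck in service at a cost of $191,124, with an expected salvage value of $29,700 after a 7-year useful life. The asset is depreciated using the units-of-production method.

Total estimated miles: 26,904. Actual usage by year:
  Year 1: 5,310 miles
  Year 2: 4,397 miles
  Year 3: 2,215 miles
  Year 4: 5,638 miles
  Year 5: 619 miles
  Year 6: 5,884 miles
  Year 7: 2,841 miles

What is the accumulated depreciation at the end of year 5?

Depreciable base = $191,124 − $29,700 = $161,424.
Rate = $161,424 / 26,904 miles = $6 per mile.
Year 1: 5,310 × $6 = $31,860. Book value $159,264.
Year 2: 4,397 × $6 = $26,382. Book value $132,882.
Year 3: 2,215 × $6 = $13,290. Book value $119,592.
Year 4: 5,638 × $6 = $33,828. Book value $85,764.
Year 5: 619 × $6 = $3,714. Book value $82,050.
Accumulated through year 5 = $191,124 − $82,050 = $109,074.

$109,074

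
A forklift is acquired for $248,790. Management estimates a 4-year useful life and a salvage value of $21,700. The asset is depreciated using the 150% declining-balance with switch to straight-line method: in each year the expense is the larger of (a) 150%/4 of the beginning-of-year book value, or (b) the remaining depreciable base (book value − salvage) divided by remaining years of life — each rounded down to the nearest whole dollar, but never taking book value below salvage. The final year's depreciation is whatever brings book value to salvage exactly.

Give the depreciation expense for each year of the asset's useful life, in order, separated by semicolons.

$93,296; $58,310; $37,742; $37,742

Depreciable base = $248,790 − $21,700 = $227,090.
Year 1: DB = ⌊$248,790 × 150%/4⌋ = $93,296; SL = ⌊$227,090/4⌋ = $56,772 → take DB $93,296. Book value $155,494.
Year 2: DB = ⌊$155,494 × 150%/4⌋ = $58,310; SL = ⌊$133,794/3⌋ = $44,598 → take DB $58,310. Book value $97,184.
Year 3: DB = ⌊$97,184 × 150%/4⌋ = $36,444; SL = ⌊$75,484/2⌋ = $37,742 → take SL $37,742. Book value $59,442.
Year 4 (final): $59,442 − $21,700 = $37,742. Book value $21,700.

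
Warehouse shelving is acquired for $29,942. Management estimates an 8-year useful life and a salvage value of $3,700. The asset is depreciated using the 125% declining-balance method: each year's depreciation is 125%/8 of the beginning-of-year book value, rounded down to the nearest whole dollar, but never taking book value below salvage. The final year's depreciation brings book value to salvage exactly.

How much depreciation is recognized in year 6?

$2,000

Depreciable base = $29,942 − $3,700 = $26,242.
Year 1: ⌊$29,942 × 125%/8⌋ = $4,678. Book value $25,264.
Year 2: ⌊$25,264 × 125%/8⌋ = $3,947. Book value $21,317.
Year 3: ⌊$21,317 × 125%/8⌋ = $3,330. Book value $17,987.
Year 4: ⌊$17,987 × 125%/8⌋ = $2,810. Book value $15,177.
Year 5: ⌊$15,177 × 125%/8⌋ = $2,371. Book value $12,806.
Year 6: ⌊$12,806 × 125%/8⌋ = $2,000. Book value $10,806.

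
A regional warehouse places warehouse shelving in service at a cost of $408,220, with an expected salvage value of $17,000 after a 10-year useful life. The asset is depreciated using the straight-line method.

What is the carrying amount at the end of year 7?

$134,366

Depreciable base = $408,220 − $17,000 = $391,220.
Annual expense = $391,220 / 10 = $39,122.
End of year 1: book value $369,098.
End of year 2: book value $329,976.
End of year 3: book value $290,854.
End of year 4: book value $251,732.
End of year 5: book value $212,610.
End of year 6: book value $173,488.
End of year 7: book value $134,366.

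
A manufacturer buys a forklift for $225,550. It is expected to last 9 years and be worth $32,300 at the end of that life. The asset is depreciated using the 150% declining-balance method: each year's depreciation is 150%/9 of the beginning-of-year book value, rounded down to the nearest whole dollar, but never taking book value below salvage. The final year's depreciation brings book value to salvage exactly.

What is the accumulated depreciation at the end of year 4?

$116,776

Depreciable base = $225,550 − $32,300 = $193,250.
Year 1: ⌊$225,550 × 150%/9⌋ = $37,591. Book value $187,959.
Year 2: ⌊$187,959 × 150%/9⌋ = $31,326. Book value $156,633.
Year 3: ⌊$156,633 × 150%/9⌋ = $26,105. Book value $130,528.
Year 4: ⌊$130,528 × 150%/9⌋ = $21,754. Book value $108,774.
Accumulated through year 4 = $225,550 − $108,774 = $116,776.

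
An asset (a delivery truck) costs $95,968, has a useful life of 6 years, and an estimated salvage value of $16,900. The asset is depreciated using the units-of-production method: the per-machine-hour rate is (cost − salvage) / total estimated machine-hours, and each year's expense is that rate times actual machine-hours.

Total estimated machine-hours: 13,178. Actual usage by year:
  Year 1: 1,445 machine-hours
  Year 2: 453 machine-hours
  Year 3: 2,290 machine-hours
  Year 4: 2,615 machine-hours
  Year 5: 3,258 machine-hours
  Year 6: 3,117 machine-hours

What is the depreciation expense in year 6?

Depreciable base = $95,968 − $16,900 = $79,068.
Rate = $79,068 / 13,178 machine-hours = $6 per machine-hour.
Year 1: 1,445 × $6 = $8,670. Book value $87,298.
Year 2: 453 × $6 = $2,718. Book value $84,580.
Year 3: 2,290 × $6 = $13,740. Book value $70,840.
Year 4: 2,615 × $6 = $15,690. Book value $55,150.
Year 5: 3,258 × $6 = $19,548. Book value $35,602.
Year 6: 3,117 × $6 = $18,702. Book value $16,900.

$18,702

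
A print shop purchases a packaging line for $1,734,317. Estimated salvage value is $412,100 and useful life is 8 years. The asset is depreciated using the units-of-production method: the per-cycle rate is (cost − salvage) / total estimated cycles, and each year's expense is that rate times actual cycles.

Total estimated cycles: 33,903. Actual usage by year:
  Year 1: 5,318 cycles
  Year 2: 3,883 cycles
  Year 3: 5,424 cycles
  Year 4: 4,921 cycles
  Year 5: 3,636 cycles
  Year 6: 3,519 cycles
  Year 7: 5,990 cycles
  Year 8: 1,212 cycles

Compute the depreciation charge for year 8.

$47,268

Depreciable base = $1,734,317 − $412,100 = $1,322,217.
Rate = $1,322,217 / 33,903 cycles = $39 per cycle.
Year 1: 5,318 × $39 = $207,402. Book value $1,526,915.
Year 2: 3,883 × $39 = $151,437. Book value $1,375,478.
Year 3: 5,424 × $39 = $211,536. Book value $1,163,942.
Year 4: 4,921 × $39 = $191,919. Book value $972,023.
Year 5: 3,636 × $39 = $141,804. Book value $830,219.
Year 6: 3,519 × $39 = $137,241. Book value $692,978.
Year 7: 5,990 × $39 = $233,610. Book value $459,368.
Year 8: 1,212 × $39 = $47,268. Book value $412,100.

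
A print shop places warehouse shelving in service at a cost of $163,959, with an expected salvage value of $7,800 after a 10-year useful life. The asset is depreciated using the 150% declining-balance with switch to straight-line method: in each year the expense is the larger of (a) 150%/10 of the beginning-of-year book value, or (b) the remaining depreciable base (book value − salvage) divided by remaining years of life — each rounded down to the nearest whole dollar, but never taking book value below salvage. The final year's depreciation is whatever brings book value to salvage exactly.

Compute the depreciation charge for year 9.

$12,965

Depreciable base = $163,959 − $7,800 = $156,159.
Year 1: DB = ⌊$163,959 × 150%/10⌋ = $24,593; SL = ⌊$156,159/10⌋ = $15,615 → take DB $24,593. Book value $139,366.
Year 2: DB = ⌊$139,366 × 150%/10⌋ = $20,904; SL = ⌊$131,566/9⌋ = $14,618 → take DB $20,904. Book value $118,462.
Year 3: DB = ⌊$118,462 × 150%/10⌋ = $17,769; SL = ⌊$110,662/8⌋ = $13,832 → take DB $17,769. Book value $100,693.
Year 4: DB = ⌊$100,693 × 150%/10⌋ = $15,103; SL = ⌊$92,893/7⌋ = $13,270 → take DB $15,103. Book value $85,590.
Year 5: DB = ⌊$85,590 × 150%/10⌋ = $12,838; SL = ⌊$77,790/6⌋ = $12,965 → take SL $12,965. Book value $72,625.
Year 6: DB = ⌊$72,625 × 150%/10⌋ = $10,893; SL = ⌊$64,825/5⌋ = $12,965 → take SL $12,965. Book value $59,660.
Year 7: DB = ⌊$59,660 × 150%/10⌋ = $8,949; SL = ⌊$51,860/4⌋ = $12,965 → take SL $12,965. Book value $46,695.
Year 8: DB = ⌊$46,695 × 150%/10⌋ = $7,004; SL = ⌊$38,895/3⌋ = $12,965 → take SL $12,965. Book value $33,730.
Year 9: DB = ⌊$33,730 × 150%/10⌋ = $5,059; SL = ⌊$25,930/2⌋ = $12,965 → take SL $12,965. Book value $20,765.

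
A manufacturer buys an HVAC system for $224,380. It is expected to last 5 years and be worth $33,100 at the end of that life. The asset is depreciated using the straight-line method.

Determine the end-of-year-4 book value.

$71,356

Depreciable base = $224,380 − $33,100 = $191,280.
Annual expense = $191,280 / 5 = $38,256.
End of year 1: book value $186,124.
End of year 2: book value $147,868.
End of year 3: book value $109,612.
End of year 4: book value $71,356.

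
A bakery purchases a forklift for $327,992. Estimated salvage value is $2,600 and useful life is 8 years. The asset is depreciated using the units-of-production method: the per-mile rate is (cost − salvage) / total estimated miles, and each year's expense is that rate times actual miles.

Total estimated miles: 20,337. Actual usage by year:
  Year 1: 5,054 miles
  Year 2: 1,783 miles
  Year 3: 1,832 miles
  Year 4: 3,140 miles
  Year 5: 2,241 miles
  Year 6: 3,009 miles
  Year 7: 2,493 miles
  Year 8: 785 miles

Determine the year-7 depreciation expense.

Depreciable base = $327,992 − $2,600 = $325,392.
Rate = $325,392 / 20,337 miles = $16 per mile.
Year 1: 5,054 × $16 = $80,864. Book value $247,128.
Year 2: 1,783 × $16 = $28,528. Book value $218,600.
Year 3: 1,832 × $16 = $29,312. Book value $189,288.
Year 4: 3,140 × $16 = $50,240. Book value $139,048.
Year 5: 2,241 × $16 = $35,856. Book value $103,192.
Year 6: 3,009 × $16 = $48,144. Book value $55,048.
Year 7: 2,493 × $16 = $39,888. Book value $15,160.

$39,888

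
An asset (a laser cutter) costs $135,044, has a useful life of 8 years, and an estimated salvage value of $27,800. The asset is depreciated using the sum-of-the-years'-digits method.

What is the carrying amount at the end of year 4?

Depreciable base = $135,044 − $27,800 = $107,244.
Sum of the years' digits = 8+7+6+5+4+3+2+1 = 36.
Year 1: $107,244 × 8/36 = $23,832. Book value $111,212.
Year 2: $107,244 × 7/36 = $20,853. Book value $90,359.
Year 3: $107,244 × 6/36 = $17,874. Book value $72,485.
Year 4: $107,244 × 5/36 = $14,895. Book value $57,590.

$57,590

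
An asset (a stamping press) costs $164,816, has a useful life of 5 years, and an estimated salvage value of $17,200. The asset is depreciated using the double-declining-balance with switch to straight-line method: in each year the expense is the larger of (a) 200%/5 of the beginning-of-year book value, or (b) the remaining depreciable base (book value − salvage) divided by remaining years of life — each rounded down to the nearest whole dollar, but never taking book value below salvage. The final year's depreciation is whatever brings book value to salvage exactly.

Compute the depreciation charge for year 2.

Depreciable base = $164,816 − $17,200 = $147,616.
Year 1: DB = ⌊$164,816 × 200%/5⌋ = $65,926; SL = ⌊$147,616/5⌋ = $29,523 → take DB $65,926. Book value $98,890.
Year 2: DB = ⌊$98,890 × 200%/5⌋ = $39,556; SL = ⌊$81,690/4⌋ = $20,422 → take DB $39,556. Book value $59,334.

$39,556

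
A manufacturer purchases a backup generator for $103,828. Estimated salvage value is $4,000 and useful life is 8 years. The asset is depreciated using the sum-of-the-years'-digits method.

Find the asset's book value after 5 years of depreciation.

$20,638

Depreciable base = $103,828 − $4,000 = $99,828.
Sum of the years' digits = 8+7+6+5+4+3+2+1 = 36.
Year 1: $99,828 × 8/36 = $22,184. Book value $81,644.
Year 2: $99,828 × 7/36 = $19,411. Book value $62,233.
Year 3: $99,828 × 6/36 = $16,638. Book value $45,595.
Year 4: $99,828 × 5/36 = $13,865. Book value $31,730.
Year 5: $99,828 × 4/36 = $11,092. Book value $20,638.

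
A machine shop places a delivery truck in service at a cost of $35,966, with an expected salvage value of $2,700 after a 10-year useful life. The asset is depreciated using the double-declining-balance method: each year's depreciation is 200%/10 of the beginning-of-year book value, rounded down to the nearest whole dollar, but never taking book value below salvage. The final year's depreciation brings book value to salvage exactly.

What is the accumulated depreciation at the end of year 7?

$28,422

Depreciable base = $35,966 − $2,700 = $33,266.
Year 1: ⌊$35,966 × 200%/10⌋ = $7,193. Book value $28,773.
Year 2: ⌊$28,773 × 200%/10⌋ = $5,754. Book value $23,019.
Year 3: ⌊$23,019 × 200%/10⌋ = $4,603. Book value $18,416.
Year 4: ⌊$18,416 × 200%/10⌋ = $3,683. Book value $14,733.
Year 5: ⌊$14,733 × 200%/10⌋ = $2,946. Book value $11,787.
Year 6: ⌊$11,787 × 200%/10⌋ = $2,357. Book value $9,430.
Year 7: ⌊$9,430 × 200%/10⌋ = $1,886. Book value $7,544.
Accumulated through year 7 = $35,966 − $7,544 = $28,422.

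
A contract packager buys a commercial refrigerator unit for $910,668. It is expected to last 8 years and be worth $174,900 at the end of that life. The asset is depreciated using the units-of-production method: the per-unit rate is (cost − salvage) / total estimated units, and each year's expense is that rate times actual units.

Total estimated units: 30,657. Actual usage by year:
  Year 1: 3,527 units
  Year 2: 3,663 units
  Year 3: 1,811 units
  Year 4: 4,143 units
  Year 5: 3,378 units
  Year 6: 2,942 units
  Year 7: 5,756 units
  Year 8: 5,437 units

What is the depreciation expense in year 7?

$138,144

Depreciable base = $910,668 − $174,900 = $735,768.
Rate = $735,768 / 30,657 units = $24 per unit.
Year 1: 3,527 × $24 = $84,648. Book value $826,020.
Year 2: 3,663 × $24 = $87,912. Book value $738,108.
Year 3: 1,811 × $24 = $43,464. Book value $694,644.
Year 4: 4,143 × $24 = $99,432. Book value $595,212.
Year 5: 3,378 × $24 = $81,072. Book value $514,140.
Year 6: 2,942 × $24 = $70,608. Book value $443,532.
Year 7: 5,756 × $24 = $138,144. Book value $305,388.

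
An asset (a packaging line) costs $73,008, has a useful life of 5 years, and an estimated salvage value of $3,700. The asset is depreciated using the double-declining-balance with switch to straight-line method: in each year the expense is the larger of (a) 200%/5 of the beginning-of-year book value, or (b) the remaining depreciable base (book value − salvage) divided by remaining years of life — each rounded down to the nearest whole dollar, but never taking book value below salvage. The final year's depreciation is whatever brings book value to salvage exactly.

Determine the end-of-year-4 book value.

$9,462

Depreciable base = $73,008 − $3,700 = $69,308.
Year 1: DB = ⌊$73,008 × 200%/5⌋ = $29,203; SL = ⌊$69,308/5⌋ = $13,861 → take DB $29,203. Book value $43,805.
Year 2: DB = ⌊$43,805 × 200%/5⌋ = $17,522; SL = ⌊$40,105/4⌋ = $10,026 → take DB $17,522. Book value $26,283.
Year 3: DB = ⌊$26,283 × 200%/5⌋ = $10,513; SL = ⌊$22,583/3⌋ = $7,527 → take DB $10,513. Book value $15,770.
Year 4: DB = ⌊$15,770 × 200%/5⌋ = $6,308; SL = ⌊$12,070/2⌋ = $6,035 → take DB $6,308. Book value $9,462.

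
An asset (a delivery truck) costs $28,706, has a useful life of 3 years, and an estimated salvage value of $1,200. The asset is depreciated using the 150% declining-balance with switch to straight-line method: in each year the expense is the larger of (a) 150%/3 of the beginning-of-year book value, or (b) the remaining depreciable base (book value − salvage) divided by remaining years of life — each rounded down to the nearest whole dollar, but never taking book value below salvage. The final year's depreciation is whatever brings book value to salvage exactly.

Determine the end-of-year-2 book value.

$7,177

Depreciable base = $28,706 − $1,200 = $27,506.
Year 1: DB = ⌊$28,706 × 150%/3⌋ = $14,353; SL = ⌊$27,506/3⌋ = $9,168 → take DB $14,353. Book value $14,353.
Year 2: DB = ⌊$14,353 × 150%/3⌋ = $7,176; SL = ⌊$13,153/2⌋ = $6,576 → take DB $7,176. Book value $7,177.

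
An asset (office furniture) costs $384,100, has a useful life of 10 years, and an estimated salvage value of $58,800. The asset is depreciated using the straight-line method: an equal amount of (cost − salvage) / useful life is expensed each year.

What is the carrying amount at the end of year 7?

$156,390

Depreciable base = $384,100 − $58,800 = $325,300.
Annual expense = $325,300 / 10 = $32,530.
End of year 1: book value $351,570.
End of year 2: book value $319,040.
End of year 3: book value $286,510.
End of year 4: book value $253,980.
End of year 5: book value $221,450.
End of year 6: book value $188,920.
End of year 7: book value $156,390.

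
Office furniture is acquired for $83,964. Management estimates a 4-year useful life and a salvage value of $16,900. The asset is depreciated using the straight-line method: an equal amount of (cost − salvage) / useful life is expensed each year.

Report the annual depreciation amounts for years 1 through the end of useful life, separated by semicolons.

Depreciable base = $83,964 − $16,900 = $67,064.
Annual expense = $67,064 / 4 = $16,766.
End of year 1: book value $67,198.
End of year 2: book value $50,432.
End of year 3: book value $33,666.
End of year 4: book value $16,900.

$16,766; $16,766; $16,766; $16,766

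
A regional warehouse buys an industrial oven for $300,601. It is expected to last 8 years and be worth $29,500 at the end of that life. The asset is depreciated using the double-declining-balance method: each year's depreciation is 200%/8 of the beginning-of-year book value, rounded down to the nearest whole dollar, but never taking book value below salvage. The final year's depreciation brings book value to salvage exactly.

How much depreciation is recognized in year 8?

$10,627

Depreciable base = $300,601 − $29,500 = $271,101.
Year 1: ⌊$300,601 × 200%/8⌋ = $75,150. Book value $225,451.
Year 2: ⌊$225,451 × 200%/8⌋ = $56,362. Book value $169,089.
Year 3: ⌊$169,089 × 200%/8⌋ = $42,272. Book value $126,817.
Year 4: ⌊$126,817 × 200%/8⌋ = $31,704. Book value $95,113.
Year 5: ⌊$95,113 × 200%/8⌋ = $23,778. Book value $71,335.
Year 6: ⌊$71,335 × 200%/8⌋ = $17,833. Book value $53,502.
Year 7: ⌊$53,502 × 200%/8⌋ = $13,375. Book value $40,127.
Year 8 (final): $40,127 − $29,500 = $10,627. Book value $29,500.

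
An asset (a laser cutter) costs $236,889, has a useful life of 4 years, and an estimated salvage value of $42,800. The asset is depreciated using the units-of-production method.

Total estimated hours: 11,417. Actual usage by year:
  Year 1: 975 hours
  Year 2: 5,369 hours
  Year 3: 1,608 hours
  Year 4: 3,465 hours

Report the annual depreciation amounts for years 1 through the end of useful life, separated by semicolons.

Depreciable base = $236,889 − $42,800 = $194,089.
Rate = $194,089 / 11,417 hours = $17 per hour.
Year 1: 975 × $17 = $16,575. Book value $220,314.
Year 2: 5,369 × $17 = $91,273. Book value $129,041.
Year 3: 1,608 × $17 = $27,336. Book value $101,705.
Year 4: 3,465 × $17 = $58,905. Book value $42,800.

$16,575; $91,273; $27,336; $58,905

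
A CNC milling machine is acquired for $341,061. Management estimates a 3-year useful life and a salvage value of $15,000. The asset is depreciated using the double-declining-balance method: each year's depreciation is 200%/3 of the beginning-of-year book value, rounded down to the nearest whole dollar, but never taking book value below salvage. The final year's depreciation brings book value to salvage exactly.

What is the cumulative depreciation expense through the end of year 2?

$303,165

Depreciable base = $341,061 − $15,000 = $326,061.
Year 1: ⌊$341,061 × 200%/3⌋ = $227,374. Book value $113,687.
Year 2: ⌊$113,687 × 200%/3⌋ = $75,791. Book value $37,896.
Accumulated through year 2 = $341,061 − $37,896 = $303,165.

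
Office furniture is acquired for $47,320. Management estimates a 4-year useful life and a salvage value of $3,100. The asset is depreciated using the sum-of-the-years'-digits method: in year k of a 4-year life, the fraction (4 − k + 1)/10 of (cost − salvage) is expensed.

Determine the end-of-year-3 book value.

Depreciable base = $47,320 − $3,100 = $44,220.
Sum of the years' digits = 4+3+2+1 = 10.
Year 1: $44,220 × 4/10 = $17,688. Book value $29,632.
Year 2: $44,220 × 3/10 = $13,266. Book value $16,366.
Year 3: $44,220 × 2/10 = $8,844. Book value $7,522.

$7,522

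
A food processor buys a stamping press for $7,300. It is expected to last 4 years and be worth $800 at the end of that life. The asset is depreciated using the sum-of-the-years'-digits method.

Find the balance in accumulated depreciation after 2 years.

Depreciable base = $7,300 − $800 = $6,500.
Sum of the years' digits = 4+3+2+1 = 10.
Year 1: $6,500 × 4/10 = $2,600. Book value $4,700.
Year 2: $6,500 × 3/10 = $1,950. Book value $2,750.
Accumulated through year 2 = $7,300 − $2,750 = $4,550.

$4,550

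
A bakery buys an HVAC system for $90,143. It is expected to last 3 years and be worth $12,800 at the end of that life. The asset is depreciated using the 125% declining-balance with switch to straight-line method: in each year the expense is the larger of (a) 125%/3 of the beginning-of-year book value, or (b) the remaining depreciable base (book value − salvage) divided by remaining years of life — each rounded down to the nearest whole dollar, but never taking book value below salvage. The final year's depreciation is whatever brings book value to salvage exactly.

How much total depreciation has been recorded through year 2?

Depreciable base = $90,143 − $12,800 = $77,343.
Year 1: DB = ⌊$90,143 × 125%/3⌋ = $37,559; SL = ⌊$77,343/3⌋ = $25,781 → take DB $37,559. Book value $52,584.
Year 2: DB = ⌊$52,584 × 125%/3⌋ = $21,910; SL = ⌊$39,784/2⌋ = $19,892 → take DB $21,910. Book value $30,674.
Accumulated through year 2 = $90,143 − $30,674 = $59,469.

$59,469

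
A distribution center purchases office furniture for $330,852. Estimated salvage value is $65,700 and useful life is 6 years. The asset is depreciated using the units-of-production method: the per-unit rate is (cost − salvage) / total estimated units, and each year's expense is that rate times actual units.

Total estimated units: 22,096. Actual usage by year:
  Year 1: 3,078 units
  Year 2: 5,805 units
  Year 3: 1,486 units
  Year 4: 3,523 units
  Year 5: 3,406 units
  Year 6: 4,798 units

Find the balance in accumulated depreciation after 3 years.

$124,428

Depreciable base = $330,852 − $65,700 = $265,152.
Rate = $265,152 / 22,096 units = $12 per unit.
Year 1: 3,078 × $12 = $36,936. Book value $293,916.
Year 2: 5,805 × $12 = $69,660. Book value $224,256.
Year 3: 1,486 × $12 = $17,832. Book value $206,424.
Accumulated through year 3 = $330,852 − $206,424 = $124,428.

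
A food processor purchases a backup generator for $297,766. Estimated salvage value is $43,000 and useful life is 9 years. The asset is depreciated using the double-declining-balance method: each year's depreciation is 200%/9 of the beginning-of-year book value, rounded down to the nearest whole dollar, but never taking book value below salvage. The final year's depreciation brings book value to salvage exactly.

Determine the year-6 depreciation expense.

Depreciable base = $297,766 − $43,000 = $254,766.
Year 1: ⌊$297,766 × 200%/9⌋ = $66,170. Book value $231,596.
Year 2: ⌊$231,596 × 200%/9⌋ = $51,465. Book value $180,131.
Year 3: ⌊$180,131 × 200%/9⌋ = $40,029. Book value $140,102.
Year 4: ⌊$140,102 × 200%/9⌋ = $31,133. Book value $108,969.
Year 5: ⌊$108,969 × 200%/9⌋ = $24,215. Book value $84,754.
Year 6: ⌊$84,754 × 200%/9⌋ = $18,834. Book value $65,920.

$18,834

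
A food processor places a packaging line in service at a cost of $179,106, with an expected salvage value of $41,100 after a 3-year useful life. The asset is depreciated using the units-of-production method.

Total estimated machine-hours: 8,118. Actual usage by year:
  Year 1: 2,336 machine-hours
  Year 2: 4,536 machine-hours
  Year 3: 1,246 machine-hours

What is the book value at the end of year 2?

Depreciable base = $179,106 − $41,100 = $138,006.
Rate = $138,006 / 8,118 machine-hours = $17 per machine-hour.
Year 1: 2,336 × $17 = $39,712. Book value $139,394.
Year 2: 4,536 × $17 = $77,112. Book value $62,282.

$62,282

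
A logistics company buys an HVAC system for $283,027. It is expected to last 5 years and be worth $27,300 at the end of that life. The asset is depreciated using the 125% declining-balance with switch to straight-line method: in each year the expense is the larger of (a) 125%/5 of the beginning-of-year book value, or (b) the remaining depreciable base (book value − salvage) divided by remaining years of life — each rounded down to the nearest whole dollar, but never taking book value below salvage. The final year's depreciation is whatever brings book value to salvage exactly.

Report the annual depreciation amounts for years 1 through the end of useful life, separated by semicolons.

Depreciable base = $283,027 − $27,300 = $255,727.
Year 1: DB = ⌊$283,027 × 125%/5⌋ = $70,756; SL = ⌊$255,727/5⌋ = $51,145 → take DB $70,756. Book value $212,271.
Year 2: DB = ⌊$212,271 × 125%/5⌋ = $53,067; SL = ⌊$184,971/4⌋ = $46,242 → take DB $53,067. Book value $159,204.
Year 3: DB = ⌊$159,204 × 125%/5⌋ = $39,801; SL = ⌊$131,904/3⌋ = $43,968 → take SL $43,968. Book value $115,236.
Year 4: DB = ⌊$115,236 × 125%/5⌋ = $28,809; SL = ⌊$87,936/2⌋ = $43,968 → take SL $43,968. Book value $71,268.
Year 5 (final): $71,268 − $27,300 = $43,968. Book value $27,300.

$70,756; $53,067; $43,968; $43,968; $43,968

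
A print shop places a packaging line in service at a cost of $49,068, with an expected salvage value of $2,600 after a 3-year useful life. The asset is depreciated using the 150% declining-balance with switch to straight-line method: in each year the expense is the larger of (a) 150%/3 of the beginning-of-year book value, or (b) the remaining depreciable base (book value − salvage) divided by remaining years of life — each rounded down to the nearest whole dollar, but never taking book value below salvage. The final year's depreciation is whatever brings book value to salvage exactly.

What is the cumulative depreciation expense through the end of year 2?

$36,801

Depreciable base = $49,068 − $2,600 = $46,468.
Year 1: DB = ⌊$49,068 × 150%/3⌋ = $24,534; SL = ⌊$46,468/3⌋ = $15,489 → take DB $24,534. Book value $24,534.
Year 2: DB = ⌊$24,534 × 150%/3⌋ = $12,267; SL = ⌊$21,934/2⌋ = $10,967 → take DB $12,267. Book value $12,267.
Accumulated through year 2 = $49,068 − $12,267 = $36,801.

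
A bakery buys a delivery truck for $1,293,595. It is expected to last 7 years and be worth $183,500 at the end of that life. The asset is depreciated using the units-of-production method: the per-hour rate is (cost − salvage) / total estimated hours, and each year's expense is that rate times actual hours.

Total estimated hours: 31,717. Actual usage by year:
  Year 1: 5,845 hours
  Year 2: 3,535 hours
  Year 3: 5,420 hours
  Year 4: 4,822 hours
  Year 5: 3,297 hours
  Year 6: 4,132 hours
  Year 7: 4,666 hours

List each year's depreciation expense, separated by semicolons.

$204,575; $123,725; $189,700; $168,770; $115,395; $144,620; $163,310

Depreciable base = $1,293,595 − $183,500 = $1,110,095.
Rate = $1,110,095 / 31,717 hours = $35 per hour.
Year 1: 5,845 × $35 = $204,575. Book value $1,089,020.
Year 2: 3,535 × $35 = $123,725. Book value $965,295.
Year 3: 5,420 × $35 = $189,700. Book value $775,595.
Year 4: 4,822 × $35 = $168,770. Book value $606,825.
Year 5: 3,297 × $35 = $115,395. Book value $491,430.
Year 6: 4,132 × $35 = $144,620. Book value $346,810.
Year 7: 4,666 × $35 = $163,310. Book value $183,500.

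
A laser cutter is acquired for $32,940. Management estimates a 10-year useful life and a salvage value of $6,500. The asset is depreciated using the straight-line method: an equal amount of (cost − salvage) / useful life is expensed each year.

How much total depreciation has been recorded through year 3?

$7,932

Depreciable base = $32,940 − $6,500 = $26,440.
Annual expense = $26,440 / 10 = $2,644.
End of year 1: book value $30,296.
End of year 2: book value $27,652.
End of year 3: book value $25,008.
Accumulated through year 3 = $32,940 − $25,008 = $7,932.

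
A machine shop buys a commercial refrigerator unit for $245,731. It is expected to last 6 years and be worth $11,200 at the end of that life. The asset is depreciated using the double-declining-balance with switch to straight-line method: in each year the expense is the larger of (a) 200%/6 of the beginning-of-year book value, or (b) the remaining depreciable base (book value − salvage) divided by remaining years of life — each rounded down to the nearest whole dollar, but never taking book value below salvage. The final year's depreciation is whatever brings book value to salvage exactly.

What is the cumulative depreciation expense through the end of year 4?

Depreciable base = $245,731 − $11,200 = $234,531.
Year 1: DB = ⌊$245,731 × 200%/6⌋ = $81,910; SL = ⌊$234,531/6⌋ = $39,088 → take DB $81,910. Book value $163,821.
Year 2: DB = ⌊$163,821 × 200%/6⌋ = $54,607; SL = ⌊$152,621/5⌋ = $30,524 → take DB $54,607. Book value $109,214.
Year 3: DB = ⌊$109,214 × 200%/6⌋ = $36,404; SL = ⌊$98,014/4⌋ = $24,503 → take DB $36,404. Book value $72,810.
Year 4: DB = ⌊$72,810 × 200%/6⌋ = $24,270; SL = ⌊$61,610/3⌋ = $20,536 → take DB $24,270. Book value $48,540.
Accumulated through year 4 = $245,731 − $48,540 = $197,191.

$197,191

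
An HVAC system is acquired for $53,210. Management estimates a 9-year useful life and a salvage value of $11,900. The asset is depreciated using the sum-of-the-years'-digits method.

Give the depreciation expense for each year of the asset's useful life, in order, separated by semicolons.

Depreciable base = $53,210 − $11,900 = $41,310.
Sum of the years' digits = 9+8+7+6+5+4+3+2+1 = 45.
Year 1: $41,310 × 9/45 = $8,262. Book value $44,948.
Year 2: $41,310 × 8/45 = $7,344. Book value $37,604.
Year 3: $41,310 × 7/45 = $6,426. Book value $31,178.
Year 4: $41,310 × 6/45 = $5,508. Book value $25,670.
Year 5: $41,310 × 5/45 = $4,590. Book value $21,080.
Year 6: $41,310 × 4/45 = $3,672. Book value $17,408.
Year 7: $41,310 × 3/45 = $2,754. Book value $14,654.
Year 8: $41,310 × 2/45 = $1,836. Book value $12,818.
Year 9: $41,310 × 1/45 = $918. Book value $11,900.

$8,262; $7,344; $6,426; $5,508; $4,590; $3,672; $2,754; $1,836; $918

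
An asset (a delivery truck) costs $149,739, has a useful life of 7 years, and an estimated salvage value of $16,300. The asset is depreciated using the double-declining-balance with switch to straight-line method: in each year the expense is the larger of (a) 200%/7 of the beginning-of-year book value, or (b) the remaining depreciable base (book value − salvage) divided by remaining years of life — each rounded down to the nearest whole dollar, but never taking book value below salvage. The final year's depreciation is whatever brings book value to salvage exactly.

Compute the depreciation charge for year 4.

Depreciable base = $149,739 − $16,300 = $133,439.
Year 1: DB = ⌊$149,739 × 200%/7⌋ = $42,782; SL = ⌊$133,439/7⌋ = $19,062 → take DB $42,782. Book value $106,957.
Year 2: DB = ⌊$106,957 × 200%/7⌋ = $30,559; SL = ⌊$90,657/6⌋ = $15,109 → take DB $30,559. Book value $76,398.
Year 3: DB = ⌊$76,398 × 200%/7⌋ = $21,828; SL = ⌊$60,098/5⌋ = $12,019 → take DB $21,828. Book value $54,570.
Year 4: DB = ⌊$54,570 × 200%/7⌋ = $15,591; SL = ⌊$38,270/4⌋ = $9,567 → take DB $15,591. Book value $38,979.

$15,591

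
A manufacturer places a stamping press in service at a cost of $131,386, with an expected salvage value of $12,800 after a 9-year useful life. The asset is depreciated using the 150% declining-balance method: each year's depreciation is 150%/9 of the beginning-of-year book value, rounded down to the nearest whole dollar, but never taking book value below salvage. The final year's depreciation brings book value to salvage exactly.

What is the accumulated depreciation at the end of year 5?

$78,583

Depreciable base = $131,386 − $12,800 = $118,586.
Year 1: ⌊$131,386 × 150%/9⌋ = $21,897. Book value $109,489.
Year 2: ⌊$109,489 × 150%/9⌋ = $18,248. Book value $91,241.
Year 3: ⌊$91,241 × 150%/9⌋ = $15,206. Book value $76,035.
Year 4: ⌊$76,035 × 150%/9⌋ = $12,672. Book value $63,363.
Year 5: ⌊$63,363 × 150%/9⌋ = $10,560. Book value $52,803.
Accumulated through year 5 = $131,386 − $52,803 = $78,583.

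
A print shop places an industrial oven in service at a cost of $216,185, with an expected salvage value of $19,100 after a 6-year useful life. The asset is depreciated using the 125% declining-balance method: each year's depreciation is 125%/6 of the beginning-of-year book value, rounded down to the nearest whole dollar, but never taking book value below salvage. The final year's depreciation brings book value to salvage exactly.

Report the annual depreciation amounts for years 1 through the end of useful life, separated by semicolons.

$45,038; $35,655; $28,227; $22,346; $17,691; $48,128

Depreciable base = $216,185 − $19,100 = $197,085.
Year 1: ⌊$216,185 × 125%/6⌋ = $45,038. Book value $171,147.
Year 2: ⌊$171,147 × 125%/6⌋ = $35,655. Book value $135,492.
Year 3: ⌊$135,492 × 125%/6⌋ = $28,227. Book value $107,265.
Year 4: ⌊$107,265 × 125%/6⌋ = $22,346. Book value $84,919.
Year 5: ⌊$84,919 × 125%/6⌋ = $17,691. Book value $67,228.
Year 6 (final): $67,228 − $19,100 = $48,128. Book value $19,100.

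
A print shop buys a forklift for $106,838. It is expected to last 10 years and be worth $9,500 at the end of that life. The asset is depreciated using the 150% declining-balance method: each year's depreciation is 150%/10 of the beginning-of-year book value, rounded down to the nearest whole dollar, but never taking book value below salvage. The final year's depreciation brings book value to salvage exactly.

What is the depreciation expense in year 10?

Depreciable base = $106,838 − $9,500 = $97,338.
Year 1: ⌊$106,838 × 150%/10⌋ = $16,025. Book value $90,813.
Year 2: ⌊$90,813 × 150%/10⌋ = $13,621. Book value $77,192.
Year 3: ⌊$77,192 × 150%/10⌋ = $11,578. Book value $65,614.
Year 4: ⌊$65,614 × 150%/10⌋ = $9,842. Book value $55,772.
Year 5: ⌊$55,772 × 150%/10⌋ = $8,365. Book value $47,407.
Year 6: ⌊$47,407 × 150%/10⌋ = $7,111. Book value $40,296.
Year 7: ⌊$40,296 × 150%/10⌋ = $6,044. Book value $34,252.
Year 8: ⌊$34,252 × 150%/10⌋ = $5,137. Book value $29,115.
Year 9: ⌊$29,115 × 150%/10⌋ = $4,367. Book value $24,748.
Year 10 (final): $24,748 − $9,500 = $15,248. Book value $9,500.

$15,248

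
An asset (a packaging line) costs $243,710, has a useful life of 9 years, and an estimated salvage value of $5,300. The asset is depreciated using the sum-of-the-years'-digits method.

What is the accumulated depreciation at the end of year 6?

$206,622

Depreciable base = $243,710 − $5,300 = $238,410.
Sum of the years' digits = 9+8+7+6+5+4+3+2+1 = 45.
Year 1: $238,410 × 9/45 = $47,682. Book value $196,028.
Year 2: $238,410 × 8/45 = $42,384. Book value $153,644.
Year 3: $238,410 × 7/45 = $37,086. Book value $116,558.
Year 4: $238,410 × 6/45 = $31,788. Book value $84,770.
Year 5: $238,410 × 5/45 = $26,490. Book value $58,280.
Year 6: $238,410 × 4/45 = $21,192. Book value $37,088.
Accumulated through year 6 = $243,710 − $37,088 = $206,622.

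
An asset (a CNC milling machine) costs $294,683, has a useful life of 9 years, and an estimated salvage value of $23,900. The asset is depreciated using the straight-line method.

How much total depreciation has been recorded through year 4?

Depreciable base = $294,683 − $23,900 = $270,783.
Annual expense = $270,783 / 9 = $30,087.
End of year 1: book value $264,596.
End of year 2: book value $234,509.
End of year 3: book value $204,422.
End of year 4: book value $174,335.
Accumulated through year 4 = $294,683 − $174,335 = $120,348.

$120,348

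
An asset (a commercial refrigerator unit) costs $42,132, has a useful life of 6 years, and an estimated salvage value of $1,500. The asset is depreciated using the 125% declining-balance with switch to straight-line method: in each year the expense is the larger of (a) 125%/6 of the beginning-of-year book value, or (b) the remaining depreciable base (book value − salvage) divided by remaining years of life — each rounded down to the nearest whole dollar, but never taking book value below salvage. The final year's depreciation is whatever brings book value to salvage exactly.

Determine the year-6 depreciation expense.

$6,227

Depreciable base = $42,132 − $1,500 = $40,632.
Year 1: DB = ⌊$42,132 × 125%/6⌋ = $8,777; SL = ⌊$40,632/6⌋ = $6,772 → take DB $8,777. Book value $33,355.
Year 2: DB = ⌊$33,355 × 125%/6⌋ = $6,948; SL = ⌊$31,855/5⌋ = $6,371 → take DB $6,948. Book value $26,407.
Year 3: DB = ⌊$26,407 × 125%/6⌋ = $5,501; SL = ⌊$24,907/4⌋ = $6,226 → take SL $6,226. Book value $20,181.
Year 4: DB = ⌊$20,181 × 125%/6⌋ = $4,204; SL = ⌊$18,681/3⌋ = $6,227 → take SL $6,227. Book value $13,954.
Year 5: DB = ⌊$13,954 × 125%/6⌋ = $2,907; SL = ⌊$12,454/2⌋ = $6,227 → take SL $6,227. Book value $7,727.
Year 6 (final): $7,727 − $1,500 = $6,227. Book value $1,500.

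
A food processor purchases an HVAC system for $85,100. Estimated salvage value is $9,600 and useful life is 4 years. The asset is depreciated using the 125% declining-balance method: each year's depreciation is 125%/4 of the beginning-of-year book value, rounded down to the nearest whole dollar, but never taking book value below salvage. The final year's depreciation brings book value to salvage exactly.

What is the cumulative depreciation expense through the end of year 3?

Depreciable base = $85,100 − $9,600 = $75,500.
Year 1: ⌊$85,100 × 125%/4⌋ = $26,593. Book value $58,507.
Year 2: ⌊$58,507 × 125%/4⌋ = $18,283. Book value $40,224.
Year 3: ⌊$40,224 × 125%/4⌋ = $12,570. Book value $27,654.
Accumulated through year 3 = $85,100 − $27,654 = $57,446.

$57,446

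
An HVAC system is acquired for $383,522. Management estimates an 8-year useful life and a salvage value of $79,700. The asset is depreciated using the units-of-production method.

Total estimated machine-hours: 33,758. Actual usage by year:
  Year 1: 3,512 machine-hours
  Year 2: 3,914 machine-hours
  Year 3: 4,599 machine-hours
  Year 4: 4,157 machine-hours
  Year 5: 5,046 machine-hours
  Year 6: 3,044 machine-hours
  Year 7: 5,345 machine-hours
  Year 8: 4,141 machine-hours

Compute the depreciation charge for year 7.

Depreciable base = $383,522 − $79,700 = $303,822.
Rate = $303,822 / 33,758 machine-hours = $9 per machine-hour.
Year 1: 3,512 × $9 = $31,608. Book value $351,914.
Year 2: 3,914 × $9 = $35,226. Book value $316,688.
Year 3: 4,599 × $9 = $41,391. Book value $275,297.
Year 4: 4,157 × $9 = $37,413. Book value $237,884.
Year 5: 5,046 × $9 = $45,414. Book value $192,470.
Year 6: 3,044 × $9 = $27,396. Book value $165,074.
Year 7: 5,345 × $9 = $48,105. Book value $116,969.

$48,105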